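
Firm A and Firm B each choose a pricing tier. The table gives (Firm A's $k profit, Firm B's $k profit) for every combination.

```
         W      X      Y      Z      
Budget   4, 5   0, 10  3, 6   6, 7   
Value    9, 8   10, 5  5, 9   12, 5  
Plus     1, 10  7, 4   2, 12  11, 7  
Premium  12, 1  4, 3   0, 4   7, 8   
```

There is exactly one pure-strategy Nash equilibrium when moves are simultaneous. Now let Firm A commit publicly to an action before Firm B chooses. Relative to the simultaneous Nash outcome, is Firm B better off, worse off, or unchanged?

Backward induction with Firm A moving first.
- Budget: Firm B compares 5, 10, 6, 7 and picks X; Firm A would get 0.
- Value: Firm B compares 8, 5, 9, 5 and picks Y; Firm A would get 5.
- Plus: Firm B compares 10, 4, 12, 7 and picks Y; Firm A would get 2.
- Premium: Firm B compares 1, 3, 4, 8 and picks Z; Firm A would get 7.
Maximizing over 0, 5, 2, 7, Firm A chooses Premium. Subgame-perfect outcome: (Premium, Z) with payoffs (7, 8).
Now find the simultaneous Nash equilibrium.
Firm A's best replies: W→Premium; X→Value; Y→Value; Z→Value.
Firm B's best replies: Budget→X; Value→Y; Plus→Y; Premium→Z.
The unique mutual best reply is (Value, Y), giving (5, 9).
Firm B earns 8 sequentially versus 9 at the Nash outcome: worse off.

worse off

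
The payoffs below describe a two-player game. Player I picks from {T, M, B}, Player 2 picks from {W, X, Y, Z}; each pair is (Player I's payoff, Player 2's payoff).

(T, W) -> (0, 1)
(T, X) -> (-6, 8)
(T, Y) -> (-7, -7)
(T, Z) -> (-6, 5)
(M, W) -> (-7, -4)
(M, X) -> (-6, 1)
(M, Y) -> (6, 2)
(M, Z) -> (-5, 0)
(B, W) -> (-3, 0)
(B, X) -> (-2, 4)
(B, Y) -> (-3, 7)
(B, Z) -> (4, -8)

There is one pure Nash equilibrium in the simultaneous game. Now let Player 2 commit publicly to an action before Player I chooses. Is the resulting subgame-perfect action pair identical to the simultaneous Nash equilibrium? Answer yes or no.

no

Player I best-responds to each possible Player 2 move:
- W: BR = T, leader payoff 1.
- X: BR = B, leader payoff 4.
- Y: BR = M, leader payoff 2.
- Z: BR = B, leader payoff -8.
Player 2's induced payoffs are 1, 4, 2, -8, so Player 2 commits to X. Subgame-perfect outcome: (B, X) with payoffs (-2, 4).
Now find the simultaneous Nash equilibrium.
Player I's best replies: W→T; X→B; Y→M; Z→B.
Player 2's best replies: T→X; M→Y; B→Y.
Only (M, Y) has each player best-responding; Nash payoffs (6, 2).
Sequential outcome (B, X) differs from the Nash profile (M, Y).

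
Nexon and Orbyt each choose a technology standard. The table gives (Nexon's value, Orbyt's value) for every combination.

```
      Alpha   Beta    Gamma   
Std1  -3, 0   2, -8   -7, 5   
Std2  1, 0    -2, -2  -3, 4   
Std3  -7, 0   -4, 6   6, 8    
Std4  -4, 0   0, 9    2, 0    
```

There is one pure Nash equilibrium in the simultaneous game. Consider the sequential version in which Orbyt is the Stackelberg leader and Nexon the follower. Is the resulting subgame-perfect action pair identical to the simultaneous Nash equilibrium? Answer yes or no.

Solve by backward induction (Orbyt leads).
- Alpha → Nexon plays Std2 (best of -3, 1, -7, -4); Orbyt gets 0.
- Beta → Nexon plays Std1 (best of 2, -2, -4, 0); Orbyt gets -8.
- Gamma → Nexon plays Std3 (best of -7, -3, 6, 2); Orbyt gets 8.
Orbyt's induced payoffs are 0, -8, 8, so Orbyt commits to Gamma. Subgame-perfect outcome: (Std3, Gamma) with payoffs (6, 8).
For the simultaneous game, intersect best replies.
Nexon's best replies: Alpha→Std2; Beta→Std1; Gamma→Std3.
Orbyt's best replies: Std1→Gamma; Std2→Gamma; Std3→Gamma; Std4→Beta.
The unique mutual best reply is (Std3, Gamma), giving (6, 8).
Sequential outcome (Std3, Gamma) coincides with the Nash profile (Std3, Gamma).

yes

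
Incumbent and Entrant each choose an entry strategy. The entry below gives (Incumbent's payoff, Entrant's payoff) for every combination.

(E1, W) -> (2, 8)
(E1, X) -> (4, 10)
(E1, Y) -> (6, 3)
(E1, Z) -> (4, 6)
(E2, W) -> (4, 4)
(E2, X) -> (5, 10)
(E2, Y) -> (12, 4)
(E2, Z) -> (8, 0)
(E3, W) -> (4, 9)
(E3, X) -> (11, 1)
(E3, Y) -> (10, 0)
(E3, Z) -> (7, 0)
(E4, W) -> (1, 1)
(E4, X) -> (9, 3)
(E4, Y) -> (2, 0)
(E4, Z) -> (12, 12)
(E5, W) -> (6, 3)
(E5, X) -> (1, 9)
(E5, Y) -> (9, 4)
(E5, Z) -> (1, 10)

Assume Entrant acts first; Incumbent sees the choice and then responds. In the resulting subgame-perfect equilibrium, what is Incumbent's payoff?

12

Incumbent best-responds to each possible Entrant move:
- W → Incumbent plays E5 (best of 2, 4, 4, 1, 6); Entrant gets 3.
- X → Incumbent plays E3 (best of 4, 5, 11, 9, 1); Entrant gets 1.
- Y → Incumbent plays E2 (best of 6, 12, 10, 2, 9); Entrant gets 4.
- Z → Incumbent plays E4 (best of 4, 8, 7, 12, 1); Entrant gets 12.
Entrant's induced payoffs are 3, 1, 4, 12, so Entrant commits to Z. Subgame-perfect outcome: (E4, Z) with payoffs (12, 12).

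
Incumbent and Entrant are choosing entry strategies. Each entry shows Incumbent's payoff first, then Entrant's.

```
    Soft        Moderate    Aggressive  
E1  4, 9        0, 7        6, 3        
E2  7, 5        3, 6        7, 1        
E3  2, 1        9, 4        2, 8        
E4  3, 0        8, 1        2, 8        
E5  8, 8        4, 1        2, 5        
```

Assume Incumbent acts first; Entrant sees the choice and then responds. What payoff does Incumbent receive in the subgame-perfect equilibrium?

Solve by backward induction (Incumbent leads).
- E1: Entrant compares 9, 7, 3 and picks Soft; Incumbent would get 4.
- E2: Entrant compares 5, 6, 1 and picks Moderate; Incumbent would get 3.
- E3: Entrant compares 1, 4, 8 and picks Aggressive; Incumbent would get 2.
- E4: Entrant compares 0, 1, 8 and picks Aggressive; Incumbent would get 2.
- E5: Entrant compares 8, 1, 5 and picks Soft; Incumbent would get 8.
Maximizing over 4, 3, 2, 2, 8, Incumbent chooses E5. Subgame-perfect outcome: (E5, Soft) with payoffs (8, 8).

8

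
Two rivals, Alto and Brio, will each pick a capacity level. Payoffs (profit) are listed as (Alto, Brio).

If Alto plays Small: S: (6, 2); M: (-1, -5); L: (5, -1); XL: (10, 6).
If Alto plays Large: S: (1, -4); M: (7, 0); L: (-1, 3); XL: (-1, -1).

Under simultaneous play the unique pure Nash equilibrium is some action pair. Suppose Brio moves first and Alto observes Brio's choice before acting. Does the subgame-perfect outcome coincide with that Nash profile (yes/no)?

yes

Solve by backward induction (Brio leads).
- S: Alto compares 6, 1 and picks Small; Brio would get 2.
- M: Alto compares -1, 7 and picks Large; Brio would get 0.
- L: Alto compares 5, -1 and picks Small; Brio would get -1.
- XL: Alto compares 10, -1 and picks Small; Brio would get 6.
Maximizing over 2, 0, -1, 6, Brio chooses XL. Subgame-perfect outcome: (Small, XL) with payoffs (10, 6).
Under simultaneous play:
Alto's best replies: S→Small; M→Large; L→Small; XL→Small.
Brio's best replies: Small→XL; Large→L.
The unique mutual best reply is (Small, XL), giving (10, 6).
Sequential outcome (Small, XL) coincides with the Nash profile (Small, XL).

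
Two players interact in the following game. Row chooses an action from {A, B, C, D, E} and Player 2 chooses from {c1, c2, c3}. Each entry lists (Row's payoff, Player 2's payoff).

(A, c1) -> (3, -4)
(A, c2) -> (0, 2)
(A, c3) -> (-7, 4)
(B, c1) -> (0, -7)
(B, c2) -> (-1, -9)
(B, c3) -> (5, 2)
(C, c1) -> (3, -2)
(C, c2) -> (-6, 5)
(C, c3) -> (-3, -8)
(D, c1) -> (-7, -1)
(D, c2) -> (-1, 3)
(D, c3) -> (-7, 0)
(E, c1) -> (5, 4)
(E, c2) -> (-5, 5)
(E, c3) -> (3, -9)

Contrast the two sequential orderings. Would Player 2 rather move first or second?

first

If Row leads: Player 2's best replies are A→c3, B→c3, C→c2, D→c2, E→c2; Row's induced payoffs -7, 5, -6, -1, -5; outcome (B, c3), payoffs (5, 2).
If Player 2 leads: Row's best replies are c1→E, c2→A, c3→B; Player 2's induced payoffs 4, 2, 2; outcome (E, c1), payoffs (5, 4).
Player 2 gets 4 moving first and 2 moving second, so Player 2 prefers to move first.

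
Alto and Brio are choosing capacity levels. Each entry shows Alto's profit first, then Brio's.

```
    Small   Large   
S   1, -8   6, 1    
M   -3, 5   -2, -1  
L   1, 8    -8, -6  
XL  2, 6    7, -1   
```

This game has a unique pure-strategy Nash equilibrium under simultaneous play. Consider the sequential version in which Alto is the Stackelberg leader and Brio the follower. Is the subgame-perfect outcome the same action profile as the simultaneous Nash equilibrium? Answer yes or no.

no

Brio best-responds to each possible Alto move:
- S: BR = Large, leader payoff 6.
- M: BR = Small, leader payoff -3.
- L: BR = Small, leader payoff 1.
- XL: BR = Small, leader payoff 2.
Alto's induced payoffs are 6, -3, 1, 2, so Alto commits to S. Subgame-perfect outcome: (S, Large) with payoffs (6, 1).
Now find the simultaneous Nash equilibrium.
Alto's best replies: Small→XL; Large→XL.
Brio's best replies: S→Large; M→Small; L→Small; XL→Small.
Only (XL, Small) has each player best-responding; Nash payoffs (2, 6).
Sequential outcome (S, Large) differs from the Nash profile (XL, Small).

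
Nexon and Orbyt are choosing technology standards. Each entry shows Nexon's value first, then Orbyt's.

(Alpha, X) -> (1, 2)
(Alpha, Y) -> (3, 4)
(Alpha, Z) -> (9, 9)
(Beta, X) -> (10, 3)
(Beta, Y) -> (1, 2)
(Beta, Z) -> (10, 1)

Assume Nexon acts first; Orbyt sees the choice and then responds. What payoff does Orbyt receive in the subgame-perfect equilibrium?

Solve by backward induction (Nexon leads).
- Alpha: Orbyt compares 2, 4, 9 and picks Z; Nexon would get 9.
- Beta: Orbyt compares 3, 2, 1 and picks X; Nexon would get 10.
Among 9, 10, the best is 10 at Beta. Subgame-perfect outcome: (Beta, X) with payoffs (10, 3).

3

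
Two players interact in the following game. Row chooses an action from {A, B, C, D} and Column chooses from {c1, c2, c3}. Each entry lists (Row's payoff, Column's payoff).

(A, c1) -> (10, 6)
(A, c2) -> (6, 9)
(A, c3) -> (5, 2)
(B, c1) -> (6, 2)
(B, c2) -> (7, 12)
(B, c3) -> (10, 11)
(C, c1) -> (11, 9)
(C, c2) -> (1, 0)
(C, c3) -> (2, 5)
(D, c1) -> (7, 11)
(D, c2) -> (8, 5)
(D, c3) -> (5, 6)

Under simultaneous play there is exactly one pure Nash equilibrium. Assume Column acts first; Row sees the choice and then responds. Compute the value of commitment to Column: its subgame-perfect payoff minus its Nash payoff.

2

Work backward from Row's decision.
- c1: BR = C, leader payoff 9.
- c2: BR = D, leader payoff 5.
- c3: BR = B, leader payoff 11.
Column's induced payoffs are 9, 5, 11, so Column commits to c3. Subgame-perfect outcome: (B, c3) with payoffs (10, 11).
Under simultaneous play:
Row's best replies: c1→C; c2→D; c3→B.
Column's best replies: A→c2; B→c2; C→c1; D→c1.
The unique mutual best reply is (C, c1), giving (11, 9).
Column's commitment gain: 11 − 9 = 2.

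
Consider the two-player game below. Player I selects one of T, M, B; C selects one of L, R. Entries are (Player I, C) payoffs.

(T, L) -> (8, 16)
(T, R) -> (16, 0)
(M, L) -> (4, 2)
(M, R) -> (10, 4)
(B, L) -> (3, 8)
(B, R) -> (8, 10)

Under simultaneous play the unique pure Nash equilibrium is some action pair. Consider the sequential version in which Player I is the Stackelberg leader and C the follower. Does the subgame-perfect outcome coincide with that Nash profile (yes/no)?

Backward induction with Player I moving first.
- T: C compares 16, 0 and picks L; Player I would get 8.
- M: C compares 2, 4 and picks R; Player I would get 10.
- B: C compares 8, 10 and picks R; Player I would get 8.
Maximizing over 8, 10, 8, Player I chooses M. Subgame-perfect outcome: (M, R) with payoffs (10, 4).
For the simultaneous game, intersect best replies.
Player I's best replies: L→T; R→T.
C's best replies: T→L; M→R; B→R.
Only (T, L) has each player best-responding; Nash payoffs (8, 16).
Sequential outcome (M, R) differs from the Nash profile (T, L).

no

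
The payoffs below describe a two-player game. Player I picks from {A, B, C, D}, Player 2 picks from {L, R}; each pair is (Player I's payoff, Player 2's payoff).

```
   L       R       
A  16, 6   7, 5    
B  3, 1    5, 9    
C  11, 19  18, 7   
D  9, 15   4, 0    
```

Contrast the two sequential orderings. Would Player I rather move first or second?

second

If Player I leads: Player 2's best replies are A→L, B→R, C→L, D→L; Player I's induced payoffs 16, 5, 11, 9; outcome (A, L), payoffs (16, 6).
If Player 2 leads: Player I's best replies are L→A, R→C; Player 2's induced payoffs 6, 7; outcome (C, R), payoffs (18, 7).
Player I gets 16 moving first and 18 moving second, so Player I prefers to move second.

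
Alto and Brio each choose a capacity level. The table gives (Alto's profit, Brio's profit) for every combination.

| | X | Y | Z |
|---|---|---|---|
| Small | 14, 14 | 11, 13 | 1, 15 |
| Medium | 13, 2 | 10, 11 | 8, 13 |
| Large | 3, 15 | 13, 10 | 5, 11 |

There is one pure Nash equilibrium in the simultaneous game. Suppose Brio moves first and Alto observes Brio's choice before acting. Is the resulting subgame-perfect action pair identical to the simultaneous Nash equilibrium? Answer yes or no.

Work backward from Alto's decision.
- X → Alto plays Small (best of 14, 13, 3); Brio gets 14.
- Y → Alto plays Large (best of 11, 10, 13); Brio gets 10.
- Z → Alto plays Medium (best of 1, 8, 5); Brio gets 13.
Brio's induced payoffs are 14, 10, 13, so Brio commits to X. Subgame-perfect outcome: (Small, X) with payoffs (14, 14).
For the simultaneous game, intersect best replies.
Alto's best replies: X→Small; Y→Large; Z→Medium.
Brio's best replies: Small→Z; Medium→Z; Large→X.
The unique mutual best reply is (Medium, Z), giving (8, 13).
Sequential outcome (Small, X) differs from the Nash profile (Medium, Z).

no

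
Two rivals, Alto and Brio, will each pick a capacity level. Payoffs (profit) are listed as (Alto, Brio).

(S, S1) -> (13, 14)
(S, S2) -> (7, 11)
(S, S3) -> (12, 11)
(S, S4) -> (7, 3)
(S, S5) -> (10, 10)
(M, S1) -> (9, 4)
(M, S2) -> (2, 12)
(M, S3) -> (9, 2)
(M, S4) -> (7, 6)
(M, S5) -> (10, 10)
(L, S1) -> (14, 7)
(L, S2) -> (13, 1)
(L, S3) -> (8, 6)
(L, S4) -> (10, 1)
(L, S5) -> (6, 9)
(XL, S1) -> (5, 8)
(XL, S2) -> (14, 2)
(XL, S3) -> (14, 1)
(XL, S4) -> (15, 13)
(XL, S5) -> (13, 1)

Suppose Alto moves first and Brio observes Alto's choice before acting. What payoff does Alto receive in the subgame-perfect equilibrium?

Backward induction with Alto moving first.
- S → Brio plays S1 (best of 14, 11, 11, 3, 10); Alto gets 13.
- M → Brio plays S2 (best of 4, 12, 2, 6, 10); Alto gets 2.
- L → Brio plays S5 (best of 7, 1, 6, 1, 9); Alto gets 6.
- XL → Brio plays S4 (best of 8, 2, 1, 13, 1); Alto gets 15.
Among 13, 2, 6, 15, the best is 15 at XL. Subgame-perfect outcome: (XL, S4) with payoffs (15, 13).

15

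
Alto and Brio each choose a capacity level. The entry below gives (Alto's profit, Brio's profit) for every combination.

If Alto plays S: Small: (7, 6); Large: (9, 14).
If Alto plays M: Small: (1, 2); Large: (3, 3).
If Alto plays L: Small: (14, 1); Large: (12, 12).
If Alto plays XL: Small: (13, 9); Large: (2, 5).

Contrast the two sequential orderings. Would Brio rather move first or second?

If Alto leads: Brio's best replies are S→Large, M→Large, L→Large, XL→Small; Alto's induced payoffs 9, 3, 12, 13; outcome (XL, Small), payoffs (13, 9).
If Brio leads: Alto's best replies are Small→L, Large→L; Brio's induced payoffs 1, 12; outcome (L, Large), payoffs (12, 12).
Brio gets 12 moving first and 9 moving second, so Brio prefers to move first.

first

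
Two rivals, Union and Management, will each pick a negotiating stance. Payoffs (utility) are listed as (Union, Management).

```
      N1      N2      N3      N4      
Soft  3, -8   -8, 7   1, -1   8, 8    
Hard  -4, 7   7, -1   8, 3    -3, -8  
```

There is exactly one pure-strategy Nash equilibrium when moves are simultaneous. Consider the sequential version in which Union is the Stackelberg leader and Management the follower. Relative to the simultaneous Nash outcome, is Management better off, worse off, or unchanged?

Backward induction with Union moving first.
- Soft: BR = N4, leader payoff 8.
- Hard: BR = N1, leader payoff -4.
Among 8, -4, the best is 8 at Soft. Subgame-perfect outcome: (Soft, N4) with payoffs (8, 8).
Under simultaneous play:
Union's best replies: N1→Soft; N2→Hard; N3→Hard; N4→Soft.
Management's best replies: Soft→N4; Hard→N1.
The unique mutual best reply is (Soft, N4), giving (8, 8).
Management earns 8 sequentially versus 8 at the Nash outcome: unchanged.

unchanged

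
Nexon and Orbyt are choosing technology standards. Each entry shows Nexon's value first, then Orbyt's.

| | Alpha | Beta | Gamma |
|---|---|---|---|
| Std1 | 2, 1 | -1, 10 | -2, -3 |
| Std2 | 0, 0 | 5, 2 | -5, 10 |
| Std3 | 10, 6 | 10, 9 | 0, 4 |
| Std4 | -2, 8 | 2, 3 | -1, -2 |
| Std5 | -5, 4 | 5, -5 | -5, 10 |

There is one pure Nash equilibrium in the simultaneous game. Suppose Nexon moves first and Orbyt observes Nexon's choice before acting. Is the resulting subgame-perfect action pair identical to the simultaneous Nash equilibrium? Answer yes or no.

yes

Orbyt best-responds to each possible Nexon move:
- Std1: BR = Beta, leader payoff -1.
- Std2: BR = Gamma, leader payoff -5.
- Std3: BR = Beta, leader payoff 10.
- Std4: BR = Alpha, leader payoff -2.
- Std5: BR = Gamma, leader payoff -5.
Among -1, -5, 10, -2, -5, the best is 10 at Std3. Subgame-perfect outcome: (Std3, Beta) with payoffs (10, 9).
For the simultaneous game, intersect best replies.
Nexon's best replies: Alpha→Std3; Beta→Std3; Gamma→Std3.
Orbyt's best replies: Std1→Beta; Std2→Gamma; Std3→Beta; Std4→Alpha; Std5→Gamma.
The unique mutual best reply is (Std3, Beta), giving (10, 9).
Sequential outcome (Std3, Beta) coincides with the Nash profile (Std3, Beta).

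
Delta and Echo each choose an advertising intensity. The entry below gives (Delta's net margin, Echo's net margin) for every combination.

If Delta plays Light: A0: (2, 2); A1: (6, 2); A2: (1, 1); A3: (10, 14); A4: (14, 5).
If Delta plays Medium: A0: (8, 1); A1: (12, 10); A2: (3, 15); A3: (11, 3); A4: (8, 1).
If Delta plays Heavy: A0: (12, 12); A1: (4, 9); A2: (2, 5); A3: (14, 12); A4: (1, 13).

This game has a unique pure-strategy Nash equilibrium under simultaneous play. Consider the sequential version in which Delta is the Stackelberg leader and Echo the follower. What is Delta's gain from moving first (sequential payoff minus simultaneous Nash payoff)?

7

Backward induction with Delta moving first.
- Light → Echo plays A3 (best of 2, 2, 1, 14, 5); Delta gets 10.
- Medium → Echo plays A2 (best of 1, 10, 15, 3, 1); Delta gets 3.
- Heavy → Echo plays A4 (best of 12, 9, 5, 12, 13); Delta gets 1.
Delta's induced payoffs are 10, 3, 1, so Delta commits to Light. Subgame-perfect outcome: (Light, A3) with payoffs (10, 14).
Under simultaneous play:
Delta's best replies: A0→Heavy; A1→Medium; A2→Medium; A3→Heavy; A4→Light.
Echo's best replies: Light→A3; Medium→A2; Heavy→A4.
The unique mutual best reply is (Medium, A2), giving (3, 15).
Delta's commitment gain: 10 − 3 = 7.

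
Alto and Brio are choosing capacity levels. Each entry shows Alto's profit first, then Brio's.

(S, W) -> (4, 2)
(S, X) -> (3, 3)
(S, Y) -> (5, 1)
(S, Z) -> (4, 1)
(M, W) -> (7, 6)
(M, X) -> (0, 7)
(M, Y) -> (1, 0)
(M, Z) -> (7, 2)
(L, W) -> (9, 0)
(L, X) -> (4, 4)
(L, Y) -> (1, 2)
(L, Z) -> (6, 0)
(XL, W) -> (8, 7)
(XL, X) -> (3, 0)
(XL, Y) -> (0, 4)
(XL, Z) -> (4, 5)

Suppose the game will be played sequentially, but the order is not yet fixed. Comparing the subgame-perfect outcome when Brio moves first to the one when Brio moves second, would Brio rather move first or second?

If Alto leads: Brio's best replies are S→X, M→X, L→X, XL→W; Alto's induced payoffs 3, 0, 4, 8; outcome (XL, W), payoffs (8, 7).
If Brio leads: Alto's best replies are W→L, X→L, Y→S, Z→M; Brio's induced payoffs 0, 4, 1, 2; outcome (L, X), payoffs (4, 4).
Brio gets 4 moving first and 7 moving second, so Brio prefers to move second.

second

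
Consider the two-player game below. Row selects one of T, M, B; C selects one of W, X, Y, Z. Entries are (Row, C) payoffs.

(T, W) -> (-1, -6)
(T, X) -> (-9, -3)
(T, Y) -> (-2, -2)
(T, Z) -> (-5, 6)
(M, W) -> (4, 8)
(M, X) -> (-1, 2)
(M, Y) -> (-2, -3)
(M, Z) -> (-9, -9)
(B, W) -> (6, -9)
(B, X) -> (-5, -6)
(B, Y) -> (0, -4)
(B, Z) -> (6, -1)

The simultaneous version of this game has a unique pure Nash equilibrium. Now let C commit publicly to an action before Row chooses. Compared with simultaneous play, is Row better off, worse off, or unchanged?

Solve by backward induction (C leads).
- W: Row compares -1, 4, 6 and picks B; C would get -9.
- X: Row compares -9, -1, -5 and picks M; C would get 2.
- Y: Row compares -2, -2, 0 and picks B; C would get -4.
- Z: Row compares -5, -9, 6 and picks B; C would get -1.
Among -9, 2, -4, -1, the best is 2 at X. Subgame-perfect outcome: (M, X) with payoffs (-1, 2).
Under simultaneous play:
Row's best replies: W→B; X→M; Y→B; Z→B.
C's best replies: T→Z; M→W; B→Z.
Only (B, Z) has each player best-responding; Nash payoffs (6, -1).
Row earns -1 sequentially versus 6 at the Nash outcome: worse off.

worse off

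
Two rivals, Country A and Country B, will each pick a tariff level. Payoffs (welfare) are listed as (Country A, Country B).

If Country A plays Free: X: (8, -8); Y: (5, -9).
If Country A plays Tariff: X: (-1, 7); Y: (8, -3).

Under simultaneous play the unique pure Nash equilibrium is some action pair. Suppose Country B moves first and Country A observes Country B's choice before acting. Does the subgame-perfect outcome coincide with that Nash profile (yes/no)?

no

Backward induction with Country B moving first.
- X: BR = Free, leader payoff -8.
- Y: BR = Tariff, leader payoff -3.
Country B's induced payoffs are -8, -3, so Country B commits to Y. Subgame-perfect outcome: (Tariff, Y) with payoffs (8, -3).
Now find the simultaneous Nash equilibrium.
Country A's best replies: X→Free; Y→Tariff.
Country B's best replies: Free→X; Tariff→X.
Only (Free, X) has each player best-responding; Nash payoffs (8, -8).
Sequential outcome (Tariff, Y) differs from the Nash profile (Free, X).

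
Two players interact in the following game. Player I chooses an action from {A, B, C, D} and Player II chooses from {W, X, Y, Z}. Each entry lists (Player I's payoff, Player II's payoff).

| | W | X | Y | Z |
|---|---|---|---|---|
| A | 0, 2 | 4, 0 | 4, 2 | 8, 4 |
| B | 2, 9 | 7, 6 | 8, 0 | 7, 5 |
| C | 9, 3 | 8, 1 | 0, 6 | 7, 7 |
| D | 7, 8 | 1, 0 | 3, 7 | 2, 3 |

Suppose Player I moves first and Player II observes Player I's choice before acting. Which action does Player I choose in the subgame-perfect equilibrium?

Solve by backward induction (Player I leads).
- A: Player II compares 2, 0, 2, 4 and picks Z; Player I would get 8.
- B: Player II compares 9, 6, 0, 5 and picks W; Player I would get 2.
- C: Player II compares 3, 1, 6, 7 and picks Z; Player I would get 7.
- D: Player II compares 8, 0, 7, 3 and picks W; Player I would get 7.
Maximizing over 8, 2, 7, 7, Player I chooses A. Subgame-perfect outcome: (A, Z) with payoffs (8, 4).

A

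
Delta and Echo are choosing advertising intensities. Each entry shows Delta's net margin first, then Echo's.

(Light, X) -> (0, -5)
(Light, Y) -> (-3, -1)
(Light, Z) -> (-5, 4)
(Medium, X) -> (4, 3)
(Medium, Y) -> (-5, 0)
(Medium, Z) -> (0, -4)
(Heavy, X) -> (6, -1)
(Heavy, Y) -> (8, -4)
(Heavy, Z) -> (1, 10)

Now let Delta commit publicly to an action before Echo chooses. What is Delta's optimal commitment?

Echo best-responds to each possible Delta move:
- Light → Echo plays Z (best of -5, -1, 4); Delta gets -5.
- Medium → Echo plays X (best of 3, 0, -4); Delta gets 4.
- Heavy → Echo plays Z (best of -1, -4, 10); Delta gets 1.
Maximizing over -5, 4, 1, Delta chooses Medium. Subgame-perfect outcome: (Medium, X) with payoffs (4, 3).

Medium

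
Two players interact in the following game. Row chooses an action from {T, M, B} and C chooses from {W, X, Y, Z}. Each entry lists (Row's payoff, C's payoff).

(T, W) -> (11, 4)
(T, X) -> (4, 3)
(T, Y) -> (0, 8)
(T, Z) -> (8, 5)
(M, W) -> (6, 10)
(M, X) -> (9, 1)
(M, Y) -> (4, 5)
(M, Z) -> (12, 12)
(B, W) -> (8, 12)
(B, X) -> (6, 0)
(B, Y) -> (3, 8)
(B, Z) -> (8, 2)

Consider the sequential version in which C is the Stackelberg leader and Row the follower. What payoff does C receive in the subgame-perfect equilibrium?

Work backward from Row's decision.
- W: BR = T, leader payoff 4.
- X: BR = M, leader payoff 1.
- Y: BR = M, leader payoff 5.
- Z: BR = M, leader payoff 12.
Among 4, 1, 5, 12, the best is 12 at Z. Subgame-perfect outcome: (M, Z) with payoffs (12, 12).

12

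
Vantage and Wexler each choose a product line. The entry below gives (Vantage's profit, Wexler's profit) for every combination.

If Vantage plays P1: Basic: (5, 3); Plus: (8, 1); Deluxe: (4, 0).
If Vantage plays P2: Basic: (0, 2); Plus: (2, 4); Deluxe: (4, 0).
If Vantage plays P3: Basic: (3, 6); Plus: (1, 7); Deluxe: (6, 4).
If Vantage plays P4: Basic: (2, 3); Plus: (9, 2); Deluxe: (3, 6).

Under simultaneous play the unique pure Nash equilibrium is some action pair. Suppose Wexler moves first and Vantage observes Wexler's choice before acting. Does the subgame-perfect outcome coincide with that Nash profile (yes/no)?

no

Solve by backward induction (Wexler leads).
- Basic → Vantage plays P1 (best of 5, 0, 3, 2); Wexler gets 3.
- Plus → Vantage plays P4 (best of 8, 2, 1, 9); Wexler gets 2.
- Deluxe → Vantage plays P3 (best of 4, 4, 6, 3); Wexler gets 4.
Maximizing over 3, 2, 4, Wexler chooses Deluxe. Subgame-perfect outcome: (P3, Deluxe) with payoffs (6, 4).
For the simultaneous game, intersect best replies.
Vantage's best replies: Basic→P1; Plus→P4; Deluxe→P3.
Wexler's best replies: P1→Basic; P2→Plus; P3→Plus; P4→Deluxe.
The unique mutual best reply is (P1, Basic), giving (5, 3).
Sequential outcome (P3, Deluxe) differs from the Nash profile (P1, Basic).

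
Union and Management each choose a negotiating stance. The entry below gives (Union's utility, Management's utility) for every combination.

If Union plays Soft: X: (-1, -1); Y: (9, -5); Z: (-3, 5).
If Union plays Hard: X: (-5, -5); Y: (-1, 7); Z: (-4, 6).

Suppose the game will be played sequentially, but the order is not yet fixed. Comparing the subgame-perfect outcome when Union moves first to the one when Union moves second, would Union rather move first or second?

first

If Union leads: Management's best replies are Soft→Z, Hard→Y; Union's induced payoffs -3, -1; outcome (Hard, Y), payoffs (-1, 7).
If Management leads: Union's best replies are X→Soft, Y→Soft, Z→Soft; Management's induced payoffs -1, -5, 5; outcome (Soft, Z), payoffs (-3, 5).
Union gets -1 moving first and -3 moving second, so Union prefers to move first.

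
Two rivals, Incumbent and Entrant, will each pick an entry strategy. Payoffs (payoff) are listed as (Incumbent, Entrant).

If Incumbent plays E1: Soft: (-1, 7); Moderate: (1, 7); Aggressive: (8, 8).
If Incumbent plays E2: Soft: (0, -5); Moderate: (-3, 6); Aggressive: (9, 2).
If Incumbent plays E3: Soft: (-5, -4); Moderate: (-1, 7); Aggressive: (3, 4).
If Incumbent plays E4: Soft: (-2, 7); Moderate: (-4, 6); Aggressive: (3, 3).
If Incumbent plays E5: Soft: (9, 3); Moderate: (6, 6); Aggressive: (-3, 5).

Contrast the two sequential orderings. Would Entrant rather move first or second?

second

If Incumbent leads: Entrant's best replies are E1→Aggressive, E2→Moderate, E3→Moderate, E4→Soft, E5→Moderate; Incumbent's induced payoffs 8, -3, -1, -2, 6; outcome (E1, Aggressive), payoffs (8, 8).
If Entrant leads: Incumbent's best replies are Soft→E5, Moderate→E5, Aggressive→E2; Entrant's induced payoffs 3, 6, 2; outcome (E5, Moderate), payoffs (6, 6).
Entrant gets 6 moving first and 8 moving second, so Entrant prefers to move second.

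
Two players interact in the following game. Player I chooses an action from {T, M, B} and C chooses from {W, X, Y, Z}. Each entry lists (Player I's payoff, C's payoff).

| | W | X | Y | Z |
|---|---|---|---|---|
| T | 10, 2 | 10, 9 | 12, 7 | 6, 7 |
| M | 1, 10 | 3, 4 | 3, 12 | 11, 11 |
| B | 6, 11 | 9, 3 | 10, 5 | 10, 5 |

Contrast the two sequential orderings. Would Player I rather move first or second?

second

If Player I leads: C's best replies are T→X, M→Y, B→W; Player I's induced payoffs 10, 3, 6; outcome (T, X), payoffs (10, 9).
If C leads: Player I's best replies are W→T, X→T, Y→T, Z→M; C's induced payoffs 2, 9, 7, 11; outcome (M, Z), payoffs (11, 11).
Player I gets 10 moving first and 11 moving second, so Player I prefers to move second.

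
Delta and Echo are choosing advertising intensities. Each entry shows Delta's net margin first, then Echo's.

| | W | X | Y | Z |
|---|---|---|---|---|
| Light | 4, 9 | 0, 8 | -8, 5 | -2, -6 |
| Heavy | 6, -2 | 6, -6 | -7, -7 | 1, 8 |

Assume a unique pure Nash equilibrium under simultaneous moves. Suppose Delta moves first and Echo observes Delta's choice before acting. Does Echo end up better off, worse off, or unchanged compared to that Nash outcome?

better off

Backward induction with Delta moving first.
- Light → Echo plays W (best of 9, 8, 5, -6); Delta gets 4.
- Heavy → Echo plays Z (best of -2, -6, -7, 8); Delta gets 1.
Delta's induced payoffs are 4, 1, so Delta commits to Light. Subgame-perfect outcome: (Light, W) with payoffs (4, 9).
Under simultaneous play:
Delta's best replies: W→Heavy; X→Heavy; Y→Heavy; Z→Heavy.
Echo's best replies: Light→W; Heavy→Z.
Only (Heavy, Z) has each player best-responding; Nash payoffs (1, 8).
Echo earns 9 sequentially versus 8 at the Nash outcome: better off.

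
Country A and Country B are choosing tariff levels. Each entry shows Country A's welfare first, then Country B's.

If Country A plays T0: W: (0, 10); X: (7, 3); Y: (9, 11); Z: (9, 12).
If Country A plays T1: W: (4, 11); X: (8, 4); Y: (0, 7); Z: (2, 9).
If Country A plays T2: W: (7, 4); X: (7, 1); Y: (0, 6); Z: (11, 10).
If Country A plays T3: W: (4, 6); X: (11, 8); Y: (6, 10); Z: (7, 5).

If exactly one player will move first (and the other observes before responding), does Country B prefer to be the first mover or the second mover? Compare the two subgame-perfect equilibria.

If Country A leads: Country B's best replies are T0→Z, T1→W, T2→Z, T3→Y; Country A's induced payoffs 9, 4, 11, 6; outcome (T2, Z), payoffs (11, 10).
If Country B leads: Country A's best replies are W→T2, X→T3, Y→T0, Z→T2; Country B's induced payoffs 4, 8, 11, 10; outcome (T0, Y), payoffs (9, 11).
Country B gets 11 moving first and 10 moving second, so Country B prefers to move first.

first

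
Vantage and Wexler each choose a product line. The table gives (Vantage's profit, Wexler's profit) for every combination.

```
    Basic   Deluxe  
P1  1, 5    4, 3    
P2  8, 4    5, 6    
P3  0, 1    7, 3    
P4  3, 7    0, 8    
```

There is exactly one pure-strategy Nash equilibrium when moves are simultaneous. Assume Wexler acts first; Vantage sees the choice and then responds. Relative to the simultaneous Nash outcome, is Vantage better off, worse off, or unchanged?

better off

Work backward from Vantage's decision.
- Basic: BR = P2, leader payoff 4.
- Deluxe: BR = P3, leader payoff 3.
Wexler's induced payoffs are 4, 3, so Wexler commits to Basic. Subgame-perfect outcome: (P2, Basic) with payoffs (8, 4).
For the simultaneous game, intersect best replies.
Vantage's best replies: Basic→P2; Deluxe→P3.
Wexler's best replies: P1→Basic; P2→Deluxe; P3→Deluxe; P4→Deluxe.
The unique mutual best reply is (P3, Deluxe), giving (7, 3).
Vantage earns 8 sequentially versus 7 at the Nash outcome: better off.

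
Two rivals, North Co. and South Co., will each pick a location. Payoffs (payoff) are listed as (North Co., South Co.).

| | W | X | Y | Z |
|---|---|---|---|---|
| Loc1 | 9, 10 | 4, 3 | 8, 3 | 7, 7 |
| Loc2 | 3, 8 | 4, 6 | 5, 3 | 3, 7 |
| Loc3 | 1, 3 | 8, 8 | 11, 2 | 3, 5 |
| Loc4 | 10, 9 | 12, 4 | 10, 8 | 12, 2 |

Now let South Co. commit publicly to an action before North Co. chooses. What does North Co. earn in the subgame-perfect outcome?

10

Work backward from North Co.'s decision.
- W → North Co. plays Loc4 (best of 9, 3, 1, 10); South Co. gets 9.
- X → North Co. plays Loc4 (best of 4, 4, 8, 12); South Co. gets 4.
- Y → North Co. plays Loc3 (best of 8, 5, 11, 10); South Co. gets 2.
- Z → North Co. plays Loc4 (best of 7, 3, 3, 12); South Co. gets 2.
Maximizing over 9, 4, 2, 2, South Co. chooses W. Subgame-perfect outcome: (Loc4, W) with payoffs (10, 9).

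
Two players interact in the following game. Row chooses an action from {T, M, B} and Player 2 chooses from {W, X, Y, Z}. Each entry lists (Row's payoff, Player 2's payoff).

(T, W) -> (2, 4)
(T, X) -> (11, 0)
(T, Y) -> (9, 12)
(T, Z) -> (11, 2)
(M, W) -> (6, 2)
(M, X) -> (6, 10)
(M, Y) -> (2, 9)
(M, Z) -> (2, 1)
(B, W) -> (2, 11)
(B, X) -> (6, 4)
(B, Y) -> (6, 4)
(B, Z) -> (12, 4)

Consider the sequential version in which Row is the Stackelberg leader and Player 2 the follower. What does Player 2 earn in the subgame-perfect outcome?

Backward induction with Row moving first.
- T → Player 2 plays Y (best of 4, 0, 12, 2); Row gets 9.
- M → Player 2 plays X (best of 2, 10, 9, 1); Row gets 6.
- B → Player 2 plays W (best of 11, 4, 4, 4); Row gets 2.
Maximizing over 9, 6, 2, Row chooses T. Subgame-perfect outcome: (T, Y) with payoffs (9, 12).

12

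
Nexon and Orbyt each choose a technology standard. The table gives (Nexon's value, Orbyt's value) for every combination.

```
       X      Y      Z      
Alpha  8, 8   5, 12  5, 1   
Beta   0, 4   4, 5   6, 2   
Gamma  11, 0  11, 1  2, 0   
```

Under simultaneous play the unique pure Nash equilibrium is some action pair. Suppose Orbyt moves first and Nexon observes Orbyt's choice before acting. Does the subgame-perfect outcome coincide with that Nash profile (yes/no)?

Nexon best-responds to each possible Orbyt move:
- X: BR = Gamma, leader payoff 0.
- Y: BR = Gamma, leader payoff 1.
- Z: BR = Beta, leader payoff 2.
Maximizing over 0, 1, 2, Orbyt chooses Z. Subgame-perfect outcome: (Beta, Z) with payoffs (6, 2).
Under simultaneous play:
Nexon's best replies: X→Gamma; Y→Gamma; Z→Beta.
Orbyt's best replies: Alpha→Y; Beta→Y; Gamma→Y.
The unique mutual best reply is (Gamma, Y), giving (11, 1).
Sequential outcome (Beta, Z) differs from the Nash profile (Gamma, Y).

no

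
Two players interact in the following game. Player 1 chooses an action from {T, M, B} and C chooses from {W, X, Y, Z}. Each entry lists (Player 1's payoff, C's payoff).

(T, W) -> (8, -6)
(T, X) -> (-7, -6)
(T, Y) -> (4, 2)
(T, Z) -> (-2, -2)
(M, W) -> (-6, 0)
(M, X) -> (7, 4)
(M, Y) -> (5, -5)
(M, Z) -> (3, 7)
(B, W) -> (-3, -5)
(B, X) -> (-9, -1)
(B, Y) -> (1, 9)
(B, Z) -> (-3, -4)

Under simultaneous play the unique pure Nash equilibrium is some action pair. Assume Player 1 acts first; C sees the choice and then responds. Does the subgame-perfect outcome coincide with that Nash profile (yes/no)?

no

Solve by backward induction (Player 1 leads).
- T: C compares -6, -6, 2, -2 and picks Y; Player 1 would get 4.
- M: C compares 0, 4, -5, 7 and picks Z; Player 1 would get 3.
- B: C compares -5, -1, 9, -4 and picks Y; Player 1 would get 1.
Player 1's induced payoffs are 4, 3, 1, so Player 1 commits to T. Subgame-perfect outcome: (T, Y) with payoffs (4, 2).
For the simultaneous game, intersect best replies.
Player 1's best replies: W→T; X→M; Y→M; Z→M.
C's best replies: T→Y; M→Z; B→Y.
The unique mutual best reply is (M, Z), giving (3, 7).
Sequential outcome (T, Y) differs from the Nash profile (M, Z).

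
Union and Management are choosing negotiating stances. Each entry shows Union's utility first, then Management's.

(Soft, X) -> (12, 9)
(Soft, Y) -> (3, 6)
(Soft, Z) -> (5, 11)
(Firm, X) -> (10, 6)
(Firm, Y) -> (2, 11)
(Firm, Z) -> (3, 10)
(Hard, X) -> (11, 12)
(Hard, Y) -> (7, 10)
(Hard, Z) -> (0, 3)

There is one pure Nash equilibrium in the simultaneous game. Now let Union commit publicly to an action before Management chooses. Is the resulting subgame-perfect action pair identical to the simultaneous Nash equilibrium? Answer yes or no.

no

Solve by backward induction (Union leads).
- Soft: Management compares 9, 6, 11 and picks Z; Union would get 5.
- Firm: Management compares 6, 11, 10 and picks Y; Union would get 2.
- Hard: Management compares 12, 10, 3 and picks X; Union would get 11.
Union's induced payoffs are 5, 2, 11, so Union commits to Hard. Subgame-perfect outcome: (Hard, X) with payoffs (11, 12).
Under simultaneous play:
Union's best replies: X→Soft; Y→Hard; Z→Soft.
Management's best replies: Soft→Z; Firm→Y; Hard→X.
The unique mutual best reply is (Soft, Z), giving (5, 11).
Sequential outcome (Hard, X) differs from the Nash profile (Soft, Z).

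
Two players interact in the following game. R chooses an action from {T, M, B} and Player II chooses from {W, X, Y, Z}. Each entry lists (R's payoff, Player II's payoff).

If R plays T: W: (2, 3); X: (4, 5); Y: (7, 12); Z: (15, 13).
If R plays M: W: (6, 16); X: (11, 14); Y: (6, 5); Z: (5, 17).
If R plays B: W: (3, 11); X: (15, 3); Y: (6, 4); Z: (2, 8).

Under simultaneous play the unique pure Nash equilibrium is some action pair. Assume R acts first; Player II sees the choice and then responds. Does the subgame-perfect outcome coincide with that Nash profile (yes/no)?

yes

Solve by backward induction (R leads).
- T: BR = Z, leader payoff 15.
- M: BR = Z, leader payoff 5.
- B: BR = W, leader payoff 3.
R's induced payoffs are 15, 5, 3, so R commits to T. Subgame-perfect outcome: (T, Z) with payoffs (15, 13).
For the simultaneous game, intersect best replies.
R's best replies: W→M; X→B; Y→T; Z→T.
Player II's best replies: T→Z; M→Z; B→W.
The unique mutual best reply is (T, Z), giving (15, 13).
Sequential outcome (T, Z) coincides with the Nash profile (T, Z).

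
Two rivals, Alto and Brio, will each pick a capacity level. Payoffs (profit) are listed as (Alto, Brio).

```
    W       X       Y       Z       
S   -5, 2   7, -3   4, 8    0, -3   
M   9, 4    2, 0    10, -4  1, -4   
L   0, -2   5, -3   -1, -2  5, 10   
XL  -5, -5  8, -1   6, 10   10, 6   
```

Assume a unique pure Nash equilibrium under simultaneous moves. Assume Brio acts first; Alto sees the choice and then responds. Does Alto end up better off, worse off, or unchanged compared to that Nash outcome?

Solve by backward induction (Brio leads).
- W: Alto compares -5, 9, 0, -5 and picks M; Brio would get 4.
- X: Alto compares 7, 2, 5, 8 and picks XL; Brio would get -1.
- Y: Alto compares 4, 10, -1, 6 and picks M; Brio would get -4.
- Z: Alto compares 0, 1, 5, 10 and picks XL; Brio would get 6.
Maximizing over 4, -1, -4, 6, Brio chooses Z. Subgame-perfect outcome: (XL, Z) with payoffs (10, 6).
Now find the simultaneous Nash equilibrium.
Alto's best replies: W→M; X→XL; Y→M; Z→XL.
Brio's best replies: S→Y; M→W; L→Z; XL→Y.
Only (M, W) has each player best-responding; Nash payoffs (9, 4).
Alto earns 10 sequentially versus 9 at the Nash outcome: better off.

better off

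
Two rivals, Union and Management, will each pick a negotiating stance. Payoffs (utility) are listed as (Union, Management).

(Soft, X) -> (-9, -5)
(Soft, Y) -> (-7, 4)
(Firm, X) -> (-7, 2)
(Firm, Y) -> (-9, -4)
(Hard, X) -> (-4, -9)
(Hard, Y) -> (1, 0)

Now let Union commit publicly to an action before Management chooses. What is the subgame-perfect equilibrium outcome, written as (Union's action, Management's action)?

Work backward from Management's decision.
- Soft → Management plays Y (best of -5, 4); Union gets -7.
- Firm → Management plays X (best of 2, -4); Union gets -7.
- Hard → Management plays Y (best of -9, 0); Union gets 1.
Among -7, -7, 1, the best is 1 at Hard. Subgame-perfect outcome: (Hard, Y) with payoffs (1, 0).

(Hard, Y)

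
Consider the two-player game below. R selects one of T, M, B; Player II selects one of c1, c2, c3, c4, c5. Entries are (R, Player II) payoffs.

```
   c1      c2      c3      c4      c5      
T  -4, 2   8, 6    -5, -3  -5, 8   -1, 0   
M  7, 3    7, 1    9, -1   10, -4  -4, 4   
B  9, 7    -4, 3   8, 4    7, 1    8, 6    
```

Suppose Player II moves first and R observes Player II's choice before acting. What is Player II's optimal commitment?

c1

Backward induction with Player II moving first.
- c1: R compares -4, 7, 9 and picks B; Player II would get 7.
- c2: R compares 8, 7, -4 and picks T; Player II would get 6.
- c3: R compares -5, 9, 8 and picks M; Player II would get -1.
- c4: R compares -5, 10, 7 and picks M; Player II would get -4.
- c5: R compares -1, -4, 8 and picks B; Player II would get 6.
Player II's induced payoffs are 7, 6, -1, -4, 6, so Player II commits to c1. Subgame-perfect outcome: (B, c1) with payoffs (9, 7).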